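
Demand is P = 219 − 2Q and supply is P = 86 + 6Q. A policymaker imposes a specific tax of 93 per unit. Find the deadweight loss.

Competitive equilibrium: 219 − 2Q = 86 + 6Q → Q* = 16.625, P* = 185.75.
With the tax, the buyer price exceeds the seller price by 93: (219 − 2Q) − (86 + 6Q) = 93 → Q' = 5.
ΔQ = 16.625 − 5 = 11.625; the wedge equals the tax, 93.
DWL = ½ × 11.625 × 93 = 540.56.

540.56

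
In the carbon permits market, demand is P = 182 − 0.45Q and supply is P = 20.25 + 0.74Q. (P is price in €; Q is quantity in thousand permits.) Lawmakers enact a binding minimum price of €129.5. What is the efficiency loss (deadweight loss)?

Competitive equilibrium: 182 − 0.45Q = 20.25 + 0.74Q → Q* = 135.9244, P* = 120.834.
At the floor P = 129.5, quantity demanded = (182 − 129.5)/0.45 = 116.6667.
Sellers' marginal cost at Q' = 116.6667: 20.25 + 0.74·116.6667 = 106.5834.
ΔQ = 135.9244 − 116.6667 = 19.2577; wedge = 129.5 − 106.5834 = 22.9166.
The triangle = ½ × 19.2577 × 22.9166 = €220.66 thousand.

€220.66 thousand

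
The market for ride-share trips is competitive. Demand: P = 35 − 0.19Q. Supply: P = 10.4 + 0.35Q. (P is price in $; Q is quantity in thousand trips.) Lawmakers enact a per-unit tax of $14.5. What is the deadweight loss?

Competitive equilibrium: 35 − 0.19Q = 10.4 + 0.35Q → Q* = 45.5556, P* = 26.3444.
With the tax, the buyer price exceeds the seller price by 14.5: (35 − 0.19Q) − (10.4 + 0.35Q) = 14.5 → Q' = 18.7037.
ΔQ = 45.5556 − 18.7037 = 26.8519; the wedge equals the tax, 14.5.
Welfare loss = ½ × 26.8519 × 14.5 = $194.68 thousand.

$194.68 thousand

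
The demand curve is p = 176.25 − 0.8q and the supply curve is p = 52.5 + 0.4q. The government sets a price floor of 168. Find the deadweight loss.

5168.50

Competitive equilibrium: 176.25 − 0.8q = 52.5 + 0.4q → q* = 103.125, p* = 93.75.
At the floor p = 168, quantity demanded = (176.25 − 168)/0.8 = 10.3125.
Sellers' marginal cost at q' = 10.3125: 52.5 + 0.4·10.3125 = 56.625.
Δq = 103.125 − 10.3125 = 92.8125; wedge = 168 − 56.625 = 111.375.
Deadweight loss = ½ × 92.8125 × 111.375 = 5168.50.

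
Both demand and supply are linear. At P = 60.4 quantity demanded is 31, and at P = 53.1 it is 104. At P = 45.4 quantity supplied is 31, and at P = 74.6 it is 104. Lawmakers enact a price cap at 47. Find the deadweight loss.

Demand slope = (53.1 − 60.4)/(104 − 31) = −0.1, so P = 63.5 − 0.1Q.
Supply slope = (74.6 − 45.4)/(104 − 31) = 0.4, so P = 33 + 0.4Q.
Competitive equilibrium: 63.5 − 0.1Q = 33 + 0.4Q → Q* = 61, P* = 57.4.
At the ceiling P = 47, quantity supplied = (47 − 33)/0.4 = 35.
Willingness to pay at Q' = 35: 63.5 − 0.1·35 = 60.
ΔQ = 61 − 35 = 26; wedge = 60 − 47 = 13.
The triangle = ½ × 26 × 13 = 169.

169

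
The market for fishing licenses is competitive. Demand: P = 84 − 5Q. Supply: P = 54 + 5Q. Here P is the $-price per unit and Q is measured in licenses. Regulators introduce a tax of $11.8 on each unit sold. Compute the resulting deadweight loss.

$6.962

Competitive equilibrium: 84 − 5Q = 54 + 5Q → Q* = 3, P* = 69.
With the tax, the buyer price exceeds the seller price by 11.8: (84 − 5Q) − (54 + 5Q) = 11.8 → Q' = 1.82.
ΔQ = 3 − 1.82 = 1.18; the wedge equals the tax, 11.8.
Deadweight loss = ½ × 1.18 × 11.8 = $6.962.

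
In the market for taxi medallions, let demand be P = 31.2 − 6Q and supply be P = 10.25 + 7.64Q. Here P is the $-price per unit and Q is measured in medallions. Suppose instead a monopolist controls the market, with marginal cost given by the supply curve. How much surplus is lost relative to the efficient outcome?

Competitive equilibrium: 31.2 − 6Q = 10.25 + 7.64Q → Q* = 1.5359, P* = 21.9845.
Marginal revenue: MR = 31.2 − 12Q. Set MR = MC: 31.2 − 12Q = 10.25 + 7.64Q → Q_m = 1.0667.
Price P_m = 31.2 − 6·1.0667 = 24.7998; MC(Q_m) = 10.25 + 7.64·1.0667 = 18.3996.
Competitive Q* = 1.5359, so ΔQ = 0.4692; wedge = 24.7998 − 18.3996 = 6.4002.
Welfare loss = ½ × 0.4692 × 6.4002 = $1.50.

$1.50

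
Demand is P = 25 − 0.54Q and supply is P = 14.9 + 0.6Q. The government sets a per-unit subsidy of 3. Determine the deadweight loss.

3.95

Competitive equilibrium: 25 − 0.54Q = 14.9 + 0.6Q → Q* = 8.8596, P* = 20.2158.
The subsidy lowers effective supply by 3: P = 11.9 + 0.6Q.
New quantity: 25 − 0.54Q = 11.9 + 0.6Q → Q' = 11.4912.
Overproduction ΔQ = 11.4912 − 8.8596 = 2.6316; wedge = subsidy = 3.
Deadweight loss = ½ × 2.6316 × 3 = 3.95.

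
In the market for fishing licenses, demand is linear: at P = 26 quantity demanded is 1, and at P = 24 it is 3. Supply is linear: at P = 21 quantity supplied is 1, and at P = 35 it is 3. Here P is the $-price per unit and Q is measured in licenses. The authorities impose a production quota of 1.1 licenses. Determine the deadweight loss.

Demand slope = (24 − 26)/(3 − 1) = −1, so P = 27 − Q.
Supply slope = (35 − 21)/(3 − 1) = 7, so P = 14 + 7Q.
Competitive equilibrium: 27 − Q = 14 + 7Q → Q* = 1.625, P* = 25.375.
At Q = 1.1: demand price = 27 − 1·1.1 = 25.9; supply price = 14 + 7·1.1 = 21.7.
ΔQ = 1.625 − 1.1 = 0.525; wedge = 25.9 − 21.7 = 4.2.
Welfare loss = ½ × 0.525 × 4.2 = $1.10.

$1.10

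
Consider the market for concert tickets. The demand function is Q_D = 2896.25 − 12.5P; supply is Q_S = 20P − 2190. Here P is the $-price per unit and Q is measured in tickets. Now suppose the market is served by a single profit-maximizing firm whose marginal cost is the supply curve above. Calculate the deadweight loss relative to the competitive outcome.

$8335.09

In inverse form: demand P = 231.7 − 0.08Q, supply P = 109.5 + 0.05Q.
Competitive equilibrium: 231.7 − 0.08Q = 109.5 + 0.05Q → Q* = 940, P* = 156.5.
Marginal revenue: MR = 231.7 − 0.16Q. Set MR = MC: 231.7 − 0.16Q = 109.5 + 0.05Q → Q_m = 581.90476.
Price P_m = 231.7 − 0.08·581.90476 = 185.14762; MC(Q_m) = 109.5 + 0.05·581.90476 = 138.59524.
Competitive Q* = 940, so ΔQ = 358.09524; wedge = 185.14762 − 138.59524 = 46.55238.
The triangle = ½ × 358.09524 × 46.55238 = $8335.09.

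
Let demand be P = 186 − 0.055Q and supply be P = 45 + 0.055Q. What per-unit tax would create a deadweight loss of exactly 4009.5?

Competitive equilibrium: 186 − 0.055Q = 45 + 0.055Q → Q* = 1281.8182, P* = 115.5.
A tax t gives ΔQ = t/0.11 and wedge t, so DWL = t²/0.22.
t²/0.22 = 4009.5 → t² = 882.09 → t = 29.7.

29.7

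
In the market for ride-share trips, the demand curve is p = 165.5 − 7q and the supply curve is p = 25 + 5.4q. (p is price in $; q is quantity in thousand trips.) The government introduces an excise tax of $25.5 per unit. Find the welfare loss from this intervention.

Competitive equilibrium: 165.5 − 7q = 25 + 5.4q → q* = 11.3306, p* = 86.1855.
With the tax, the buyer price exceeds the seller price by 25.5: (165.5 − 7q) − (25 + 5.4q) = 25.5 → q' = 9.2742.
Δq = 11.3306 − 9.2742 = 2.0564; the wedge equals the tax, 25.5.
DWL = ½ × 2.0564 × 25.5 = $26.22 thousand.

$26.22 thousand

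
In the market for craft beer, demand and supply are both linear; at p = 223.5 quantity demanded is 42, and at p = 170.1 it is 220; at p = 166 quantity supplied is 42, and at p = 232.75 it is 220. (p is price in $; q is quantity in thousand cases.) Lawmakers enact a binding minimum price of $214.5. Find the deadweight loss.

$1027.82 thousand

Demand slope = (170.1 − 223.5)/(220 − 42) = −0.3, so p = 236.1 − 0.3q.
Supply slope = (232.75 − 166)/(220 − 42) = 0.375, so p = 150.25 + 0.375q.
Competitive equilibrium: 236.1 − 0.3q = 150.25 + 0.375q → q* = 127.1852, p* = 197.9444.
At the floor p = 214.5, quantity demanded = (236.1 − 214.5)/0.3 = 72.
Sellers' marginal cost at q' = 72: 150.25 + 0.375·72 = 177.25.
Δq = 127.1852 − 72 = 55.1852; wedge = 214.5 − 177.25 = 37.25.
Welfare loss = ½ × 55.1852 × 37.25 = $1027.82 thousand.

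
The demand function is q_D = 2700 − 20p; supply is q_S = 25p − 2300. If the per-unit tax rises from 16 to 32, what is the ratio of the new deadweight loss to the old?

In inverse form: demand p = 135 − 0.05q, supply p = 92 + 0.04q.
Competitive equilibrium: 135 − 0.05q = 92 + 0.04q → q* = 477.7778, p* = 111.1111.
For a per-unit tax t: Δq = t/0.09, so DWL = ½·t·(t/0.09) = t²/0.18.
At t = 16: DWL = 1422.222. At t = 32: DWL = 5688.889.
Ratio = (32/16)² = 4.

4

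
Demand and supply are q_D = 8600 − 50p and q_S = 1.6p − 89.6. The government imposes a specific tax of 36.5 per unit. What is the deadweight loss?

In inverse form: demand p = 172 − 0.02q, supply p = 56 + 0.625q.
Competitive equilibrium: 172 − 0.02q = 56 + 0.625q → q* = 179.845, p* = 168.4031.
With the tax, the buyer price exceeds the seller price by 36.5: (172 − 0.02q) − (56 + 0.625q) = 36.5 → q' = 123.2558.
Δq = 179.845 − 123.2558 = 56.5892; the wedge equals the tax, 36.5.
The triangle = ½ × 56.5892 × 36.5 = 1032.75.

1032.75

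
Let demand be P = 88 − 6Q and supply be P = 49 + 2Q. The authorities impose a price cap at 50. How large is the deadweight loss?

Competitive equilibrium: 88 − 6Q = 49 + 2Q → Q* = 4.875, P* = 58.75.
At the ceiling P = 50, quantity supplied = (50 − 49)/2 = 0.5.
Willingness to pay at Q' = 0.5: 88 − 6·0.5 = 85.
ΔQ = 4.875 − 0.5 = 4.375; wedge = 85 − 50 = 35.
Deadweight loss = ½ × 4.375 × 35 = 76.56.

76.56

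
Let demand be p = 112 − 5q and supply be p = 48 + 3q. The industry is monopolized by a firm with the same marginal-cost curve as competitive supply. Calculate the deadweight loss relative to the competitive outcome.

Competitive equilibrium: 112 − 5q = 48 + 3q → q* = 8, p* = 72.
Marginal revenue: MR = 112 − 10q. Set MR = MC: 112 − 10q = 48 + 3q → q_m = 4.9231.
Price p_m = 112 − 5·4.9231 = 87.3845; MC(q_m) = 48 + 3·4.9231 = 62.7693.
Competitive q* = 8, so Δq = 3.0769; wedge = 87.3845 − 62.7693 = 24.6152.
DWL = ½ × 3.0769 × 24.6152 = 37.87.

37.87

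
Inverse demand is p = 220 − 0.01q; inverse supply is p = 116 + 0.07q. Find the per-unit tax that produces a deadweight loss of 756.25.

11

Competitive equilibrium: 220 − 0.01q = 116 + 0.07q → q* = 1300, p* = 207.
A tax t gives Δq = t/0.08 and wedge t, so DWL = t²/0.16.
t²/0.16 = 756.25 → t² = 121 → t = 11.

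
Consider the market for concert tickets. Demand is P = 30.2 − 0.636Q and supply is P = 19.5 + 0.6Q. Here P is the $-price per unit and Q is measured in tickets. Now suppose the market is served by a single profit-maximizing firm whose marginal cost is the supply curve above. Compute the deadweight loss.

$5.35

Competitive equilibrium: 30.2 − 0.636Q = 19.5 + 0.6Q → Q* = 8.657, P* = 24.6942.
Marginal revenue: MR = 30.2 − 1.272Q. Set MR = MC: 30.2 − 1.272Q = 19.5 + 0.6Q → Q_m = 5.7158.
Price P_m = 30.2 − 0.636·5.7158 = 26.5648; MC(Q_m) = 19.5 + 0.6·5.7158 = 22.9295.
Competitive Q* = 8.657, so ΔQ = 2.9412; wedge = 26.5648 − 22.9295 = 3.6353.
The triangle = ½ × 2.9412 × 3.6353 = $5.35.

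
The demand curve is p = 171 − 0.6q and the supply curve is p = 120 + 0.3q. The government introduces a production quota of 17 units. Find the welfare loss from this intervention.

708.05

Competitive equilibrium: 171 − 0.6q = 120 + 0.3q → q* = 56.6667, p* = 137.
At q = 17: demand price = 171 − 0.6·17 = 160.8; supply price = 120 + 0.3·17 = 125.1.
Δq = 56.6667 − 17 = 39.6667; wedge = 160.8 − 125.1 = 35.7.
The triangle = ½ × 39.6667 × 35.7 = 708.05.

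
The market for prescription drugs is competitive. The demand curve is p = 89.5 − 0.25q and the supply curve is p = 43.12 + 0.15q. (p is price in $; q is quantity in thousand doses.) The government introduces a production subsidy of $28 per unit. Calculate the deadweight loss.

$980 thousand

Competitive equilibrium: 89.5 − 0.25q = 43.12 + 0.15q → q* = 115.95, p* = 60.5125.
The subsidy lowers effective supply by 28: p = 15.12 + 0.15q.
New quantity: 89.5 − 0.25q = 15.12 + 0.15q → q' = 185.95.
Overproduction Δq = 185.95 − 115.95 = 70; wedge = subsidy = 28.
Deadweight loss = ½ × 70 × 28 = $980 thousand.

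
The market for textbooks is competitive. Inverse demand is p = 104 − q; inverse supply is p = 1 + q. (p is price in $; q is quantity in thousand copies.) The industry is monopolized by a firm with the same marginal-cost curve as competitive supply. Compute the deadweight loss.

$294.69 thousand

Competitive equilibrium: 104 − q = 1 + q → q* = 51.5, p* = 52.5.
Marginal revenue: MR = 104 − 2q. Set MR = MC: 104 − 2q = 1 + q → q_m = 34.33333.
Price p_m = 104 − 1·34.33333 = 69.66667; MC(q_m) = 1 + 1·34.33333 = 35.33333.
Competitive q* = 51.5, so Δq = 17.16667; wedge = 69.66667 − 35.33333 = 34.33334.
Deadweight loss = ½ × 17.16667 × 34.33334 = $294.69 thousand.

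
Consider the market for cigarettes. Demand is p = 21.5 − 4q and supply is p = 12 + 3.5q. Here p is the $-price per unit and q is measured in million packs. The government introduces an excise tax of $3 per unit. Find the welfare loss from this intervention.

Competitive equilibrium: 21.5 − 4q = 12 + 3.5q → q* = 1.2667, p* = 16.4333.
With the tax, the buyer price exceeds the seller price by 3: (21.5 − 4q) − (12 + 3.5q) = 3 → q' = 0.8667.
Δq = 1.2667 − 0.8667 = 0.4; the wedge equals the tax, 3.
The triangle = ½ × 0.4 × 3 = $0.60 million.

$0.60 million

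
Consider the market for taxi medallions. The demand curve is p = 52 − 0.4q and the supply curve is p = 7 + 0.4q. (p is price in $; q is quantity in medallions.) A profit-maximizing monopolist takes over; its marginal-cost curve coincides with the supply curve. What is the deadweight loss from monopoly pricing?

$140.625

Competitive equilibrium: 52 − 0.4q = 7 + 0.4q → q* = 56.25, p* = 29.5.
Marginal revenue: MR = 52 − 0.8q. Set MR = MC: 52 − 0.8q = 7 + 0.4q → q_m = 37.5.
Price p_m = 52 − 0.4·37.5 = 37; MC(q_m) = 7 + 0.4·37.5 = 22.
Competitive q* = 56.25, so Δq = 18.75; wedge = 37 − 22 = 15.
Deadweight loss = ½ × 18.75 × 15 = $140.625.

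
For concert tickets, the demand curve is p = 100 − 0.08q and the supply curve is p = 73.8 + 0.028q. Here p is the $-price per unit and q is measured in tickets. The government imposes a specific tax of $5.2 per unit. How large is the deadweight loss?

Competitive equilibrium: 100 − 0.08q = 73.8 + 0.028q → q* = 242.5926, p* = 80.5926.
With the tax, the buyer price exceeds the seller price by 5.2: (100 − 0.08q) − (73.8 + 0.028q) = 5.2 → q' = 194.4444.
Δq = 242.5926 − 194.4444 = 48.1482; the wedge equals the tax, 5.2.
The triangle = ½ × 48.1482 × 5.2 = $125.19.

$125.19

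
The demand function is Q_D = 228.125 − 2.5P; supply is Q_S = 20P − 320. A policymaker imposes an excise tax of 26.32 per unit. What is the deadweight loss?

769.71

In inverse form: demand P = 91.25 − 0.4Q, supply P = 16 + 0.05Q.
Competitive equilibrium: 91.25 − 0.4Q = 16 + 0.05Q → Q* = 167.2222, P* = 24.3611.
With the tax, the buyer price exceeds the seller price by 26.32: (91.25 − 0.4Q) − (16 + 0.05Q) = 26.32 → Q' = 108.7333.
ΔQ = 167.2222 − 108.7333 = 58.4889; the wedge equals the tax, 26.32.
DWL = ½ × 58.4889 × 26.32 = 769.71.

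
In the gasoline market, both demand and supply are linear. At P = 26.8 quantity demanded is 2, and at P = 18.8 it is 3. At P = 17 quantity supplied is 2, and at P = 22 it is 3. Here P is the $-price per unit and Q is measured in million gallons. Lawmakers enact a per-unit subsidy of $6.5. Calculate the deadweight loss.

Demand slope = (18.8 − 26.8)/(3 − 2) = −8, so P = 42.8 − 8Q.
Supply slope = (22 − 17)/(3 − 2) = 5, so P = 7 + 5Q.
Competitive equilibrium: 42.8 − 8Q = 7 + 5Q → Q* = 2.7538, P* = 20.7692.
The subsidy lowers effective supply by 6.5: P = 0.5 + 5Q.
New quantity: 42.8 − 8Q = 0.5 + 5Q → Q' = 3.2538.
Overproduction ΔQ = 3.2538 − 2.7538 = 0.5; wedge = subsidy = 6.5.
Deadweight loss = ½ × 0.5 × 6.5 = $1.625 million.

$1.625 million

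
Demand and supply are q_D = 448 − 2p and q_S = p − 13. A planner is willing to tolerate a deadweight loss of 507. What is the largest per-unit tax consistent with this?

In inverse form: demand p = 224 − 0.5q, supply p = 13 + q.
Competitive equilibrium: 224 − 0.5q = 13 + q → q* = 140.6667, p* = 153.6667.
A tax t gives Δq = t/1.5 and wedge t, so DWL = t²/3.
t²/3 = 507 → t² = 1521 → t = 39.

39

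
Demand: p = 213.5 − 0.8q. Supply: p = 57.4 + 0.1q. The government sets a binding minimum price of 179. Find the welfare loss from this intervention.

Competitive equilibrium: 213.5 − 0.8q = 57.4 + 0.1q → q* = 173.4444, p* = 74.7444.
At the floor p = 179, quantity demanded = (213.5 − 179)/0.8 = 43.125.
Sellers' marginal cost at q' = 43.125: 57.4 + 0.1·43.125 = 61.7125.
Δq = 173.4444 − 43.125 = 130.3194; wedge = 179 − 61.7125 = 117.2875.
DWL = ½ × 130.3194 × 117.2875 = 7642.42.

7642.42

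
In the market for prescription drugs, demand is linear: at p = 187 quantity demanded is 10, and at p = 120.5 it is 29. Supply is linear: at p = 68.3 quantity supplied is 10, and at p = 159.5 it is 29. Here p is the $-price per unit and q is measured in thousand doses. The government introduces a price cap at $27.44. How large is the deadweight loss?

Demand slope = (120.5 − 187)/(29 − 10) = −3.5, so p = 222 − 3.5q.
Supply slope = (159.5 − 68.3)/(29 − 10) = 4.8, so p = 20.3 + 4.8q.
Competitive equilibrium: 222 − 3.5q = 20.3 + 4.8q → q* = 24.3012, p* = 136.9458.
At the ceiling p = 27.44, quantity supplied = (27.44 − 20.3)/4.8 = 1.4875.
Willingness to pay at q' = 1.4875: 222 − 3.5·1.4875 = 216.7938.
Δq = 24.3012 − 1.4875 = 22.8137; wedge = 216.7938 − 27.44 = 189.3538.
DWL = ½ × 22.8137 × 189.3538 = $2159.93 thousand.

$2159.93 thousand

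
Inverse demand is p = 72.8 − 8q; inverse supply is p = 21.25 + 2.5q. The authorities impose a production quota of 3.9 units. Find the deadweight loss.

Competitive equilibrium: 72.8 − 8q = 21.25 + 2.5q → q* = 4.9095, p* = 33.5238.
At q = 3.9: demand price = 72.8 − 8·3.9 = 41.6; supply price = 21.25 + 2.5·3.9 = 31.
Δq = 4.9095 − 3.9 = 1.0095; wedge = 41.6 − 31 = 10.6.
DWL = ½ × 1.0095 × 10.6 = 5.35.

5.35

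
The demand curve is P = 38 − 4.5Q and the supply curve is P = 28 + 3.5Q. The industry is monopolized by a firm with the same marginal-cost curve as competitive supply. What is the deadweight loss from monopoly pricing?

0.81

Competitive equilibrium: 38 − 4.5Q = 28 + 3.5Q → Q* = 1.25, P* = 32.375.
Marginal revenue: MR = 38 − 9Q. Set MR = MC: 38 − 9Q = 28 + 3.5Q → Q_m = 0.8.
Price P_m = 38 − 4.5·0.8 = 34.4; MC(Q_m) = 28 + 3.5·0.8 = 30.8.
Competitive Q* = 1.25, so ΔQ = 0.45; wedge = 34.4 − 30.8 = 3.6.
The triangle = ½ × 0.45 × 3.6 = 0.81.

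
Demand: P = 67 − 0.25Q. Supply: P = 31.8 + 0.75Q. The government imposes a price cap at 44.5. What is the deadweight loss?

166.84

Competitive equilibrium: 67 − 0.25Q = 31.8 + 0.75Q → Q* = 35.2, P* = 58.2.
At the ceiling P = 44.5, quantity supplied = (44.5 − 31.8)/0.75 = 16.9333.
Willingness to pay at Q' = 16.9333: 67 − 0.25·16.9333 = 62.7667.
ΔQ = 35.2 − 16.9333 = 18.2667; wedge = 62.7667 − 44.5 = 18.2667.
The triangle = ½ × 18.2667 × 18.2667 = 166.84.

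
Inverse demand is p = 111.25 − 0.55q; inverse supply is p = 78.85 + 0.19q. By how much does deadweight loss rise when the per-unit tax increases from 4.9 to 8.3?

Competitive equilibrium: 111.25 − 0.55q = 78.85 + 0.19q → q* = 43.7838, p* = 87.1689.
For a per-unit tax t: Δq = t/0.74, so DWL = ½·t·(t/0.74) = t²/1.48.
At t = 4.9: DWL = 16.223. At t = 8.3: DWL = 46.547.
Increase = 46.547 − 16.223 = 30.32.

30.32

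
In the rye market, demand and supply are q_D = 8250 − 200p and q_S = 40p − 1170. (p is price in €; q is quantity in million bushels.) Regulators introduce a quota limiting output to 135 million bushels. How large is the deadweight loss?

In inverse form: demand p = 41.25 − 0.005q, supply p = 29.25 + 0.025q.
Competitive equilibrium: 41.25 − 0.005q = 29.25 + 0.025q → q* = 400, p* = 39.25.
At q = 135: demand price = 41.25 − 0.005·135 = 40.575; supply price = 29.25 + 0.025·135 = 32.625.
Δq = 400 − 135 = 265; wedge = 40.575 − 32.625 = 7.95.
Deadweight loss = ½ × 265 × 7.95 = €1053.375 million.

€1053.375 million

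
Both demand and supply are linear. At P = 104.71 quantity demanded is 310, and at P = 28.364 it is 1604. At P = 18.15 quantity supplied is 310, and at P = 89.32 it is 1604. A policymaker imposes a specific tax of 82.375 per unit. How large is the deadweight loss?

Demand slope = (28.364 − 104.71)/(1604 − 310) = −0.059, so P = 123 − 0.059Q.
Supply slope = (89.32 − 18.15)/(1604 − 310) = 0.055, so P = 1.1 + 0.055Q.
Competitive equilibrium: 123 − 0.059Q = 1.1 + 0.055Q → Q* = 1069.2982, P* = 59.9114.
With the tax, the buyer price exceeds the seller price by 82.375: (123 − 0.059Q) − (1.1 + 0.055Q) = 82.375 → Q' = 346.7105.
ΔQ = 1069.2982 − 346.7105 = 722.5877; the wedge equals the tax, 82.375.
The triangle = ½ × 722.5877 × 82.375 = 29761.58.

29761.58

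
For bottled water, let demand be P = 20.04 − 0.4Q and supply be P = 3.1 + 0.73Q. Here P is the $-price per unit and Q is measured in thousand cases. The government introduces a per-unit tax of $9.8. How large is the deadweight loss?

Competitive equilibrium: 20.04 − 0.4Q = 3.1 + 0.73Q → Q* = 14.9912, P* = 14.0435.
With the tax, the buyer price exceeds the seller price by 9.8: (20.04 − 0.4Q) − (3.1 + 0.73Q) = 9.8 → Q' = 6.3186.
ΔQ = 14.9912 − 6.3186 = 8.6726; the wedge equals the tax, 9.8.
Welfare loss = ½ × 8.6726 × 9.8 = $42.50 thousand.

$42.50 thousand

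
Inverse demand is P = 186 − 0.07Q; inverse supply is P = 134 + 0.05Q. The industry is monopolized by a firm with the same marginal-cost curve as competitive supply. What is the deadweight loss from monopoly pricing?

Competitive equilibrium: 186 − 0.07Q = 134 + 0.05Q → Q* = 433.3333, P* = 155.6667.
Marginal revenue: MR = 186 − 0.14Q. Set MR = MC: 186 − 0.14Q = 134 + 0.05Q → Q_m = 273.6842.
Price P_m = 186 − 0.07·273.6842 = 166.8421; MC(Q_m) = 134 + 0.05·273.6842 = 147.6842.
Competitive Q* = 433.3333, so ΔQ = 159.6491; wedge = 166.8421 − 147.6842 = 19.1579.
Welfare loss = ½ × 159.6491 × 19.1579 = 1529.27.

1529.27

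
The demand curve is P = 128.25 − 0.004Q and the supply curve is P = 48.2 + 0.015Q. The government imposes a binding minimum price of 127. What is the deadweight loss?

Competitive equilibrium: 128.25 − 0.004Q = 48.2 + 0.015Q → Q* = 4213.1579, P* = 111.3974.
At the floor P = 127, quantity demanded = (128.25 − 127)/0.004 = 312.5.
Sellers' marginal cost at Q' = 312.5: 48.2 + 0.015·312.5 = 52.8875.
ΔQ = 4213.1579 − 312.5 = 3900.6579; wedge = 127 − 52.8875 = 74.1125.
DWL = ½ × 3900.6579 × 74.1125 = 144543.75.

144543.75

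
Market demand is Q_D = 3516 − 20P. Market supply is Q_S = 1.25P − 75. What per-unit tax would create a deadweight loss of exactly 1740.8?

In inverse form: demand P = 175.8 − 0.05Q, supply P = 60 + 0.8Q.
Competitive equilibrium: 175.8 − 0.05Q = 60 + 0.8Q → Q* = 136.2353, P* = 168.9882.
A tax t gives ΔQ = t/0.85 and wedge t, so DWL = t²/1.7.
t²/1.7 = 1740.8 → t² = 2959.36 → t = 54.4.

54.4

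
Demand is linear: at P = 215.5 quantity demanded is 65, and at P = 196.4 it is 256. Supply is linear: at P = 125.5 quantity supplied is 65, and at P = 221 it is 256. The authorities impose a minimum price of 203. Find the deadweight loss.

187.50

Demand slope = (196.4 − 215.5)/(256 − 65) = −0.1, so P = 222 − 0.1Q.
Supply slope = (221 − 125.5)/(256 − 65) = 0.5, so P = 93 + 0.5Q.
Competitive equilibrium: 222 − 0.1Q = 93 + 0.5Q → Q* = 215, P* = 200.5.
At the floor P = 203, quantity demanded = (222 − 203)/0.1 = 190.
Sellers' marginal cost at Q' = 190: 93 + 0.5·190 = 188.
ΔQ = 215 − 190 = 25; wedge = 203 − 188 = 15.
The triangle = ½ × 25 × 15 = 187.50.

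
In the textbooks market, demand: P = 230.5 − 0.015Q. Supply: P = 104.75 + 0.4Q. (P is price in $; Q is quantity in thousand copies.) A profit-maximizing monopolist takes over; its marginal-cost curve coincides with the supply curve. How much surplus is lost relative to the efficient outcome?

$23.18 thousand

Competitive equilibrium: 230.5 − 0.015Q = 104.75 + 0.4Q → Q* = 303.012, P* = 225.9548.
Marginal revenue: MR = 230.5 − 0.03Q. Set MR = MC: 230.5 − 0.03Q = 104.75 + 0.4Q → Q_m = 292.4419.
Price P_m = 230.5 − 0.015·292.4419 = 226.1134; MC(Q_m) = 104.75 + 0.4·292.4419 = 221.7268.
Competitive Q* = 303.012, so ΔQ = 10.5701; wedge = 226.1134 − 221.7268 = 4.3866.
The triangle = ½ × 10.5701 × 4.3866 = $23.18 thousand.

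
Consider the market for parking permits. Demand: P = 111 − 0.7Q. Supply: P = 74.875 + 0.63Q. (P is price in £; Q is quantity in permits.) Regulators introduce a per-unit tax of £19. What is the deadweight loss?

Competitive equilibrium: 111 − 0.7Q = 74.875 + 0.63Q → Q* = 27.16165, P* = 91.98684.
With the tax, the buyer price exceeds the seller price by 19: (111 − 0.7Q) − (74.875 + 0.63Q) = 19 → Q' = 12.87594.
ΔQ = 27.16165 − 12.87594 = 14.28571; the wedge equals the tax, 19.
Welfare loss = ½ × 14.28571 × 19 = £135.71.

£135.71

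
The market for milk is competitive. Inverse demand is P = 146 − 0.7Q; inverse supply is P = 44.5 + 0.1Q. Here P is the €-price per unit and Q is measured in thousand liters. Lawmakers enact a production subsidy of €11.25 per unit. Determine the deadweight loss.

€79.10 thousand

Competitive equilibrium: 146 − 0.7Q = 44.5 + 0.1Q → Q* = 126.875, P* = 57.1875.
The subsidy lowers effective supply by 11.25: P = 33.25 + 0.1Q.
New quantity: 146 − 0.7Q = 33.25 + 0.1Q → Q' = 140.9375.
Overproduction ΔQ = 140.9375 − 126.875 = 14.0625; wedge = subsidy = 11.25.
Welfare loss = ½ × 14.0625 × 11.25 = €79.10 thousand.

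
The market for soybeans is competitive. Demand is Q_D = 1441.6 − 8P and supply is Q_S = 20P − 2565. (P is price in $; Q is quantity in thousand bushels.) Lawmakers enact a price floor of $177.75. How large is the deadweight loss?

In inverse form: demand P = 180.2 − 0.125Q, supply P = 128.25 + 0.05Q.
Competitive equilibrium: 180.2 − 0.125Q = 128.25 + 0.05Q → Q* = 296.8571, P* = 143.0929.
At the floor P = 177.75, quantity demanded = (180.2 − 177.75)/0.125 = 19.6.
Sellers' marginal cost at Q' = 19.6: 128.25 + 0.05·19.6 = 129.23.
ΔQ = 296.8571 − 19.6 = 277.2571; wedge = 177.75 − 129.23 = 48.52.
Welfare loss = ½ × 277.2571 × 48.52 = $6726.26 thousand.

$6726.26 thousand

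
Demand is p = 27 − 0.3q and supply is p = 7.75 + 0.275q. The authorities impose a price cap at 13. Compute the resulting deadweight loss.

59.51

Competitive equilibrium: 27 − 0.3q = 7.75 + 0.275q → q* = 33.4783, p* = 16.9565.
At the ceiling p = 13, quantity supplied = (13 − 7.75)/0.275 = 19.0909.
Willingness to pay at q' = 19.0909: 27 − 0.3·19.0909 = 21.2727.
Δq = 33.4783 − 19.0909 = 14.3874; wedge = 21.2727 − 13 = 8.2727.
Welfare loss = ½ × 14.3874 × 8.2727 = 59.51.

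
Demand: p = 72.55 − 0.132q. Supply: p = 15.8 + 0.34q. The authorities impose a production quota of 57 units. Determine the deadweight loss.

Competitive equilibrium: 72.55 − 0.132q = 15.8 + 0.34q → q* = 120.2331, p* = 56.6792.
At q = 57: demand price = 72.55 − 0.132·57 = 65.026; supply price = 15.8 + 0.34·57 = 35.18.
Δq = 120.2331 − 57 = 63.2331; wedge = 65.026 − 35.18 = 29.846.
DWL = ½ × 63.2331 × 29.846 = 943.63.

943.63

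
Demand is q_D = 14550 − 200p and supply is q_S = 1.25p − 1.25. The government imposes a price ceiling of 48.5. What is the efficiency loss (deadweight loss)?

In inverse form: demand p = 72.75 − 0.005q, supply p = 1 + 0.8q.
Competitive equilibrium: 72.75 − 0.005q = 1 + 0.8q → q* = 89.1304, p* = 72.3043.
At the ceiling p = 48.5, quantity supplied = (48.5 − 1)/0.8 = 59.375.
Willingness to pay at q' = 59.375: 72.75 − 0.005·59.375 = 72.4531.
Δq = 89.1304 − 59.375 = 29.7554; wedge = 72.4531 − 48.5 = 23.9531.
Deadweight loss = ½ × 29.7554 × 23.9531 = 356.37.

356.37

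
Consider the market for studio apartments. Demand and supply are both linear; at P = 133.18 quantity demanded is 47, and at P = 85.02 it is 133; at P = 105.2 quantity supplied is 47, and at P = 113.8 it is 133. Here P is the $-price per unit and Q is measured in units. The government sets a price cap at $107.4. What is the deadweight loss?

Demand slope = (85.02 − 133.18)/(133 − 47) = −0.56, so P = 159.5 − 0.56Q.
Supply slope = (113.8 − 105.2)/(133 − 47) = 0.1, so P = 100.5 + 0.1Q.
Competitive equilibrium: 159.5 − 0.56Q = 100.5 + 0.1Q → Q* = 89.3939, P* = 109.4394.
At the ceiling P = 107.4, quantity supplied = (107.4 − 100.5)/0.1 = 69.
Willingness to pay at Q' = 69: 159.5 − 0.56·69 = 120.86.
ΔQ = 89.3939 − 69 = 20.3939; wedge = 120.86 − 107.4 = 13.46.
DWL = ½ × 20.3939 × 13.46 = $137.25.

$137.25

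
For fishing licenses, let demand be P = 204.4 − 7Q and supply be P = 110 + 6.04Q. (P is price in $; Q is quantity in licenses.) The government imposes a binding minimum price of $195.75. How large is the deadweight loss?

Competitive equilibrium: 204.4 − 7Q = 110 + 6.04Q → Q* = 7.2393, P* = 153.7252.
At the floor P = 195.75, quantity demanded = (204.4 − 195.75)/7 = 1.2357.
Sellers' marginal cost at Q' = 1.2357: 110 + 6.04·1.2357 = 117.4636.
ΔQ = 7.2393 − 1.2357 = 6.0036; wedge = 195.75 − 117.4636 = 78.2864.
Deadweight loss = ½ × 6.0036 × 78.2864 = $235.

$235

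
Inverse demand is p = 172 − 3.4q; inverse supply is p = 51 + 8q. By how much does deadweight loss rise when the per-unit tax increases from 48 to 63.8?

Competitive equilibrium: 172 − 3.4q = 51 + 8q → q* = 10.614, p* = 135.9123.
For a per-unit tax t: Δq = t/11.4, so DWL = ½·t·(t/11.4) = t²/22.8.
At t = 48: DWL = 101.053. At t = 63.8: DWL = 178.528.
Increase = 178.528 − 101.053 = 77.48.

77.48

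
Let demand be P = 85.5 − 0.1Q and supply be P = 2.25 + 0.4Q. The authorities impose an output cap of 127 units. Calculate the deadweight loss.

Competitive equilibrium: 85.5 − 0.1Q = 2.25 + 0.4Q → Q* = 166.5, P* = 68.85.
At Q = 127: demand price = 85.5 − 0.1·127 = 72.8; supply price = 2.25 + 0.4·127 = 53.05.
ΔQ = 166.5 − 127 = 39.5; wedge = 72.8 − 53.05 = 19.75.
DWL = ½ × 39.5 × 19.75 = 390.06.

390.06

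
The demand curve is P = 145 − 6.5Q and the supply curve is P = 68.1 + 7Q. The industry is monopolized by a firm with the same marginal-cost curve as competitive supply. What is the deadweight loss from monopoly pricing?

23.13

Competitive equilibrium: 145 − 6.5Q = 68.1 + 7Q → Q* = 5.6963, P* = 107.9741.
Marginal revenue: MR = 145 − 13Q. Set MR = MC: 145 − 13Q = 68.1 + 7Q → Q_m = 3.845.
Price P_m = 145 − 6.5·3.845 = 120.0075; MC(Q_m) = 68.1 + 7·3.845 = 95.015.
Competitive Q* = 5.6963, so ΔQ = 1.8513; wedge = 120.0075 − 95.015 = 24.9925.
DWL = ½ × 1.8513 × 24.9925 = 23.13.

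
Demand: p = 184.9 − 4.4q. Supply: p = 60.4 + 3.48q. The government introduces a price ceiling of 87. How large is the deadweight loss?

262.08

Competitive equilibrium: 184.9 − 4.4q = 60.4 + 3.48q → q* = 15.7995, p* = 115.3822.
At the ceiling p = 87, quantity supplied = (87 − 60.4)/3.48 = 7.6437.
Willingness to pay at q' = 7.6437: 184.9 − 4.4·7.6437 = 151.2677.
Δq = 15.7995 − 7.6437 = 8.1558; wedge = 151.2677 − 87 = 64.2677.
Deadweight loss = ½ × 8.1558 × 64.2677 = 262.08.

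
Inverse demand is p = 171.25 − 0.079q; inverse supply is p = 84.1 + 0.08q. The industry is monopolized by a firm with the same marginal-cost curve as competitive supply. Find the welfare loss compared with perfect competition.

2631.53

Competitive equilibrium: 171.25 − 0.079q = 84.1 + 0.08q → q* = 548.1132, p* = 127.9491.
Marginal revenue: MR = 171.25 − 0.158q. Set MR = MC: 171.25 − 0.158q = 84.1 + 0.08q → q_m = 366.1765.
Price p_m = 171.25 − 0.079·366.1765 = 142.3221; MC(q_m) = 84.1 + 0.08·366.1765 = 113.3941.
Competitive q* = 548.1132, so Δq = 181.9367; wedge = 142.3221 − 113.3941 = 28.928.
The triangle = ½ × 181.9367 × 28.928 = 2631.53.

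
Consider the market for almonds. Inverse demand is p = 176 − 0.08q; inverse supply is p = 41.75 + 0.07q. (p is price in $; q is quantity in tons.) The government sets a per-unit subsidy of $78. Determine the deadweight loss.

$20280

Competitive equilibrium: 176 − 0.08q = 41.75 + 0.07q → q* = 895, p* = 104.4.
The subsidy lowers effective supply by 78: p = 0.07q − 36.25.
New quantity: 176 − 0.08q = 0.07q − 36.25 → q' = 1415.
Overproduction Δq = 1415 − 895 = 520; wedge = subsidy = 78.
DWL = ½ × 520 × 78 = $20280.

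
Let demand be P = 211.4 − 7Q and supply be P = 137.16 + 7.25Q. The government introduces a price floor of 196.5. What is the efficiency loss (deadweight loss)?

67.65

Competitive equilibrium: 211.4 − 7Q = 137.16 + 7.25Q → Q* = 5.20982, P* = 174.93123.
At the floor P = 196.5, quantity demanded = (211.4 − 196.5)/7 = 2.12857.
Sellers' marginal cost at Q' = 2.12857: 137.16 + 7.25·2.12857 = 152.59213.
ΔQ = 5.20982 − 2.12857 = 3.08125; wedge = 196.5 − 152.59213 = 43.90787.
The triangle = ½ × 3.08125 × 43.90787 = 67.65.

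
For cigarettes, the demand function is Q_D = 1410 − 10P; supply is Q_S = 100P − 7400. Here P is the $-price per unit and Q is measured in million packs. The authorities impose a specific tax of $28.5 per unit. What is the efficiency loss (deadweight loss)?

$3692.05 million

In inverse form: demand P = 141 − 0.1Q, supply P = 74 + 0.01Q.
Competitive equilibrium: 141 − 0.1Q = 74 + 0.01Q → Q* = 609.0909, P* = 80.0909.
With the tax, the buyer price exceeds the seller price by 28.5: (141 − 0.1Q) − (74 + 0.01Q) = 28.5 → Q' = 350.
ΔQ = 609.0909 − 350 = 259.0909; the wedge equals the tax, 28.5.
Deadweight loss = ½ × 259.0909 × 28.5 = $3692.05 million.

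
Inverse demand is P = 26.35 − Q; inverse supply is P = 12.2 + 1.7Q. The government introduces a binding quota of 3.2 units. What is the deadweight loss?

5.62

Competitive equilibrium: 26.35 − Q = 12.2 + 1.7Q → Q* = 5.2407, P* = 21.1093.
At Q = 3.2: demand price = 26.35 − 1·3.2 = 23.15; supply price = 12.2 + 1.7·3.2 = 17.64.
ΔQ = 5.2407 − 3.2 = 2.0407; wedge = 23.15 − 17.64 = 5.51.
The triangle = ½ × 2.0407 × 5.51 = 5.62.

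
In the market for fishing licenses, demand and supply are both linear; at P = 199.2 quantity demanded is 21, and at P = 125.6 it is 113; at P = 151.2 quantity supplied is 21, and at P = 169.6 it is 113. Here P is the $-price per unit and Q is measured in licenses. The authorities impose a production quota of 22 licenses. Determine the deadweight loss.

Demand slope = (125.6 − 199.2)/(113 − 21) = −0.8, so P = 216 − 0.8Q.
Supply slope = (169.6 − 151.2)/(113 − 21) = 0.2, so P = 147 + 0.2Q.
Competitive equilibrium: 216 − 0.8Q = 147 + 0.2Q → Q* = 69, P* = 160.8.
At Q = 22: demand price = 216 − 0.8·22 = 198.4; supply price = 147 + 0.2·22 = 151.4.
ΔQ = 69 − 22 = 47; wedge = 198.4 − 151.4 = 47.
Welfare loss = ½ × 47 × 47 = $1104.50.

$1104.50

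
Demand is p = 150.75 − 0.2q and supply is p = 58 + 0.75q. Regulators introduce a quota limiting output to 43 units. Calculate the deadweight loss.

1417.69

Competitive equilibrium: 150.75 − 0.2q = 58 + 0.75q → q* = 97.6316, p* = 131.2237.
At q = 43: demand price = 150.75 − 0.2·43 = 142.15; supply price = 58 + 0.75·43 = 90.25.
Δq = 97.6316 − 43 = 54.6316; wedge = 142.15 − 90.25 = 51.9.
DWL = ½ × 54.6316 × 51.9 = 1417.69.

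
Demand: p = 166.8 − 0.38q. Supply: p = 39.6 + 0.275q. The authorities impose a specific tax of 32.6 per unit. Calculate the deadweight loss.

811.27

Competitive equilibrium: 166.8 − 0.38q = 39.6 + 0.275q → q* = 194.1985, p* = 93.0046.
With the tax, the buyer price exceeds the seller price by 32.6: (166.8 − 0.38q) − (39.6 + 0.275q) = 32.6 → q' = 144.4275.
Δq = 194.1985 − 144.4275 = 49.771; the wedge equals the tax, 32.6.
The triangle = ½ × 49.771 × 32.6 = 811.27.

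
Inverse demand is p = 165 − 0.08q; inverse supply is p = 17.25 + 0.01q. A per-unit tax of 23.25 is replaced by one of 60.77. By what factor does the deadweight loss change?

6.832

Competitive equilibrium: 165 − 0.08q = 17.25 + 0.01q → q* = 1641.6667, p* = 33.6667.
For a per-unit tax t: Δq = t/0.09, so DWL = ½·t·(t/0.09) = t²/0.18.
At t = 23.25: DWL = 3003.125. At t = 60.77: DWL = 20516.627.
Ratio = (60.77/23.25)² = 6.832.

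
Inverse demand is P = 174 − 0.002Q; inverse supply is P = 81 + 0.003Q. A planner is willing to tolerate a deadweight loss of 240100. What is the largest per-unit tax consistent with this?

49

Competitive equilibrium: 174 − 0.002Q = 81 + 0.003Q → Q* = 18600, P* = 136.8.
A tax t gives ΔQ = t/0.005 and wedge t, so DWL = t²/0.01.
t²/0.01 = 240100 → t² = 2401 → t = 49.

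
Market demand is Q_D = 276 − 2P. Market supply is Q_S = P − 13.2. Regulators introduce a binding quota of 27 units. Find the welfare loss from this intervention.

2368.83

In inverse form: demand P = 138 − 0.5Q, supply P = 13.2 + Q.
Competitive equilibrium: 138 − 0.5Q = 13.2 + Q → Q* = 83.2, P* = 96.4.
At Q = 27: demand price = 138 − 0.5·27 = 124.5; supply price = 13.2 + 1·27 = 40.2.
ΔQ = 83.2 − 27 = 56.2; wedge = 124.5 − 40.2 = 84.3.
DWL = ½ × 56.2 × 84.3 = 2368.83.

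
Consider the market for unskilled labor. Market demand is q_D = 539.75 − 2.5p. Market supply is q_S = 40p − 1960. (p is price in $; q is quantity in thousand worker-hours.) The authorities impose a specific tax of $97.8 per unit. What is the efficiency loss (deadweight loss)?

In inverse form: demand p = 215.9 − 0.4q, supply p = 49 + 0.025q.
Competitive equilibrium: 215.9 − 0.4q = 49 + 0.025q → q* = 392.70588, p* = 58.81765.
With the tax, the buyer price exceeds the seller price by 97.8: (215.9 − 0.4q) − (49 + 0.025q) = 97.8 → q' = 162.58824.
Δq = 392.70588 − 162.58824 = 230.11764; the wedge equals the tax, 97.8.
The triangle = ½ × 230.11764 × 97.8 = $11252.75 thousand.

$11252.75 thousand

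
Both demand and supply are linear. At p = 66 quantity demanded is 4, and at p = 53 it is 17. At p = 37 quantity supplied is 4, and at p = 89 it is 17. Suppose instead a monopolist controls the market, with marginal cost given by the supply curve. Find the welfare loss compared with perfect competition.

Demand slope = (53 − 66)/(17 − 4) = −1, so p = 70 − q.
Supply slope = (89 − 37)/(17 − 4) = 4, so p = 21 + 4q.
Competitive equilibrium: 70 − q = 21 + 4q → q* = 9.8, p* = 60.2.
Marginal revenue: MR = 70 − 2q. Set MR = MC: 70 − 2q = 21 + 4q → q_m = 8.1667.
Price p_m = 70 − 1·8.1667 = 61.8333; MC(q_m) = 21 + 4·8.1667 = 53.6668.
Competitive q* = 9.8, so Δq = 1.6333; wedge = 61.8333 − 53.6668 = 8.1665.
The triangle = ½ × 1.6333 × 8.1665 = 6.67.

6.67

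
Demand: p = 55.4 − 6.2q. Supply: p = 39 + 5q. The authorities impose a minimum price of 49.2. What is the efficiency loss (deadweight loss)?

Competitive equilibrium: 55.4 − 6.2q = 39 + 5q → q* = 1.4643, p* = 46.3214.
At the floor p = 49.2, quantity demanded = (55.4 − 49.2)/6.2 = 1.
Sellers' marginal cost at q' = 1: 39 + 5·1 = 44.
Δq = 1.4643 − 1 = 0.4643; wedge = 49.2 − 44 = 5.2.
Deadweight loss = ½ × 0.4643 × 5.2 = 1.21.

1.21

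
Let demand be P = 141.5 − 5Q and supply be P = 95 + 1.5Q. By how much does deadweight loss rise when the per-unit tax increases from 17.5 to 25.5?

26.46

Competitive equilibrium: 141.5 − 5Q = 95 + 1.5Q → Q* = 7.1538, P* = 105.7308.
For a per-unit tax t: ΔQ = t/6.5, so DWL = ½·t·(t/6.5) = t²/13.
At t = 17.5: DWL = 23.558. At t = 25.5: DWL = 50.019.
Increase = 50.019 − 23.558 = 26.46.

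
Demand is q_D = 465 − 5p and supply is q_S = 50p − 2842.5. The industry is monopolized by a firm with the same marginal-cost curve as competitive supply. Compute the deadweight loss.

673.48

In inverse form: demand p = 93 − 0.2q, supply p = 56.85 + 0.02q.
Competitive equilibrium: 93 − 0.2q = 56.85 + 0.02q → q* = 164.3182, p* = 60.1364.
Marginal revenue: MR = 93 − 0.4q. Set MR = MC: 93 − 0.4q = 56.85 + 0.02q → q_m = 86.0714.
Price p_m = 93 − 0.2·86.0714 = 75.7857; MC(q_m) = 56.85 + 0.02·86.0714 = 58.5714.
Competitive q* = 164.3182, so Δq = 78.2468; wedge = 75.7857 − 58.5714 = 17.2143.
DWL = ½ × 78.2468 × 17.2143 = 673.48.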